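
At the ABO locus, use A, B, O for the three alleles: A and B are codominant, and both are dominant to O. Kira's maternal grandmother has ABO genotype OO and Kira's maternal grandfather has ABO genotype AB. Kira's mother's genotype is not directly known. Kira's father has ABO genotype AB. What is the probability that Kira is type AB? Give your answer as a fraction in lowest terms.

Kira's mother's ABO genotype from OO × AB: 1/2 AO, 1/2 BO.
Crossing each possibility with the father AB and summing P(type AB): 1/2·1/4 + 1/2·1/4 = 1/4.

1/4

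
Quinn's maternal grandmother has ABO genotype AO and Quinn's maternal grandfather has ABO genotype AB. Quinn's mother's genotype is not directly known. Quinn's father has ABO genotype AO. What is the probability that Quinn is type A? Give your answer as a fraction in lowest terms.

Quinn's mother's ABO genotype from AO × AB: 1/4 AA, 1/4 AB, 1/4 AO, 1/4 BO.
Crossing each possibility with the father AO and summing P(type A): 1/4·1 + 1/4·1/2 + 1/4·3/4 + 1/4·1/4 = 5/8.

5/8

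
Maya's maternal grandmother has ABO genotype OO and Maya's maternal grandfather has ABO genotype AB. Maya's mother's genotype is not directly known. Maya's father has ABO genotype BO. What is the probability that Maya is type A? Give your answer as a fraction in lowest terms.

Maya's mother's ABO genotype from OO × AB: 1/2 AO, 1/2 BO.
Crossing each possibility with the father BO and summing P(type A): 1/2·1/4 + 1/2·0 = 1/8.

1/8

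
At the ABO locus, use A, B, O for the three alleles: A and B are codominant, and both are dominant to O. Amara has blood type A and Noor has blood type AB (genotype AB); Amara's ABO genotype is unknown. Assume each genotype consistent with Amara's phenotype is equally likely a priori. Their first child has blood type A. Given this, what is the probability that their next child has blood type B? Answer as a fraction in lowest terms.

Possible genotypes: Amara ∈ {AA, AO}; Noor ∈ {AB}.
Weight each parental genotype pair by prior × P(type-A child):
  AA × AB: posterior weight 1/2; P(next child type B) = 0.
  AO × AB: posterior weight 1/2; P(next child type B) = 1/4.
Weighted sum = 1/8.

1/8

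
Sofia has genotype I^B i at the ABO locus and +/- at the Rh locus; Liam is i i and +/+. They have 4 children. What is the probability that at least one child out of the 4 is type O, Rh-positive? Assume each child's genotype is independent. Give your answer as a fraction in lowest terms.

15/16

ABO cross I^B i × i i → 1/2 O, 1/2 B.
Rh cross +/- × +/+ → 1 Rh+; so P(type O, Rh-positive) = 1/2 × 1 = 1/2 per child.
P(none) = (1/2)^4 = 1/16; P(at least one) = 1 − 1/16 = 15/16.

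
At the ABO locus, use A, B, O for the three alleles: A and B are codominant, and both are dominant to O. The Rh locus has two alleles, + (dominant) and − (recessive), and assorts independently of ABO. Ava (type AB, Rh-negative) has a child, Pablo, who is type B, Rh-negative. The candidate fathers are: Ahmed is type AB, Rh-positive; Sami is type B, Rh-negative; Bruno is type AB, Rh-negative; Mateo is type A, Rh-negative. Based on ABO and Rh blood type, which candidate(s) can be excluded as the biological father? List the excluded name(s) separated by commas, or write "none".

none

A candidate is excluded only if no genotype consistent with his phenotype could produce a type B, Rh-negative child with a type AB, Rh-negative mother.
Every candidate has at least one consistent genotype combination, so none can be excluded.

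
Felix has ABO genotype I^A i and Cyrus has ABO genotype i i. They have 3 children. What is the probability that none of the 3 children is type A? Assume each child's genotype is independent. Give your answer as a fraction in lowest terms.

ABO cross I^A i × i i → 1/2 O, 1/2 A.
So P(type A) = 1/2 per child.
P(not type A) = 1/2 for one child; (1/2)^3 = 1/8.

1/8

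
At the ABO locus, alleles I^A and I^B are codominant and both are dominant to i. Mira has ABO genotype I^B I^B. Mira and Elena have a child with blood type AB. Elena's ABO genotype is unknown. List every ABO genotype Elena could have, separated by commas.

For each candidate genotype of Elena, check whether crossing it with I^B I^B can produce every observed child phenotype.
  I^A I^A → possible child types {AB} ✓
  I^A I^B → possible child types {B, AB} ✓
  I^A i → possible child types {B, AB} ✓
  I^B I^B → possible child types {B} ✗
  I^B i → possible child types {B} ✗
  i i → possible child types {B} ✗

I^A I^A, I^A I^B, I^A i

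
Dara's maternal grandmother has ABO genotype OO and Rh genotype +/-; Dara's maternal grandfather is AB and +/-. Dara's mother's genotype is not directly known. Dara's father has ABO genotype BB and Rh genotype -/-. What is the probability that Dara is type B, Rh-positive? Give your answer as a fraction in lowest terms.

3/8

Dara's mother's ABO genotype from OO × AB: 1/2 AO, 1/2 BO.
Crossing each possibility with the father BB and summing P(type B): 1/2·1/2 + 1/2·1 = 3/4.
Similarly for Rh via the mother's Rh distribution: P(Rh+) = 1/2.
Independent loci: 3/4 × 1/2 = 3/8.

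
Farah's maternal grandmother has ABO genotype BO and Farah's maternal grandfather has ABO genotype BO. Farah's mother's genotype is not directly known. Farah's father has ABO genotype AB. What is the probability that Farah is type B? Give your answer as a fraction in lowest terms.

Farah's mother's ABO genotype from BO × BO: 1/4 BB, 1/2 BO, 1/4 OO.
Crossing each possibility with the father AB and summing P(type B): 1/4·1/2 + 1/2·1/2 + 1/4·1/2 = 1/2.

1/2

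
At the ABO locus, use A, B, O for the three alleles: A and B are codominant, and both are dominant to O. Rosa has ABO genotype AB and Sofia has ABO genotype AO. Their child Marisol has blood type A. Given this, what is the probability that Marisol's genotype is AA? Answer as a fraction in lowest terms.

1/2

Cross AB × AO → 1/4 AA, 1/4 AB, 1/4 AO, 1/4 BO.
Type-A genotypes among offspring: AA (1/4), AO (1/4); total 1/2.
P(AA | type A) = (1/4) / (1/2) = 1/2.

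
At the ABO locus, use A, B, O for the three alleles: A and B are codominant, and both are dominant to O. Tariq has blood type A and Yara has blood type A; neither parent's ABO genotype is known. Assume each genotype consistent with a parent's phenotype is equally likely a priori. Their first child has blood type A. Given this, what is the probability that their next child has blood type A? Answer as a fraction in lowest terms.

19/20

Possible genotypes: Tariq ∈ {AA, AO}; Yara ∈ {AA, AO}.
Weight each parental genotype pair by prior × P(type-A child):
  AA × AA: posterior weight 4/15; P(next child type A) = 1.
  AA × AO: posterior weight 4/15; P(next child type A) = 1.
  AO × AA: posterior weight 4/15; P(next child type A) = 1.
  AO × AO: posterior weight 1/5; P(next child type A) = 3/4.
Weighted sum = 19/20.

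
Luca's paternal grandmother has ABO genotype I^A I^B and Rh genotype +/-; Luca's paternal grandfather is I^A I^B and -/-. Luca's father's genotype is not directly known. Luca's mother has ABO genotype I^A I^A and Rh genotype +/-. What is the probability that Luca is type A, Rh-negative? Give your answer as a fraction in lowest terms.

Luca's father's ABO genotype from I^A I^B × I^A I^B: 1/4 I^A I^A, 1/2 I^A I^B, 1/4 I^B I^B.
Crossing each possibility with the mother I^A I^A and summing P(type A): 1/4·1 + 1/2·1/2 + 1/4·0 = 1/2.
Similarly for Rh via the father's Rh distribution: P(Rh-) = 3/8.
Independent loci: 1/2 × 3/8 = 3/16.

3/16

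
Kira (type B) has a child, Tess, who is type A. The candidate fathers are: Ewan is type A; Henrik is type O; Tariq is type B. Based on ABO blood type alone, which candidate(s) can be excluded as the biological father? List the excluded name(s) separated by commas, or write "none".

Henrik, Tariq

A candidate is excluded only if no genotype consistent with his phenotype could produce a type A child with a type B mother.
Henrik (type O): no genotype consistent with that phenotype can produce a type-A child with a type-B mother.
Tariq (type B): no genotype consistent with that phenotype can produce a type-A child with a type-B mother.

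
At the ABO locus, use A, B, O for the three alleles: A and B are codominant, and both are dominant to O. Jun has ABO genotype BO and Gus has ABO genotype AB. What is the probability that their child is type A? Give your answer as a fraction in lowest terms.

1/4

ABO cross BO × AB → offspring phenotypes: 1/4 A, 1/2 B, 1/4 AB.
So P(type A) = 1/4.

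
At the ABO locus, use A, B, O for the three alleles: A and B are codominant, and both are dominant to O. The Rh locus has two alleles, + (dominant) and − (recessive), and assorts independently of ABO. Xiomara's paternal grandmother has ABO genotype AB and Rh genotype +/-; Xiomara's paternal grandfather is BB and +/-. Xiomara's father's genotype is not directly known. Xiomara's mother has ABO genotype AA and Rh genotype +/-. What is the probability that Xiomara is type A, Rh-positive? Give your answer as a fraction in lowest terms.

Xiomara's father's ABO genotype from AB × BB: 1/2 AB, 1/2 BB.
Crossing each possibility with the mother AA and summing P(type A): 1/2·1/2 + 1/2·0 = 1/4.
Similarly for Rh via the father's Rh distribution: P(Rh+) = 3/4.
Independent loci: 1/4 × 3/4 = 3/16.

3/16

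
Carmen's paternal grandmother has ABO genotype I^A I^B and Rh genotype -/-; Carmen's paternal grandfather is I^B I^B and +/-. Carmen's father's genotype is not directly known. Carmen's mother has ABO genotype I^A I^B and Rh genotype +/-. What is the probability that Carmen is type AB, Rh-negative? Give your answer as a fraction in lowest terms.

Carmen's father's ABO genotype from I^A I^B × I^B I^B: 1/2 I^A I^B, 1/2 I^B I^B.
Crossing each possibility with the mother I^A I^B and summing P(type AB): 1/2·1/2 + 1/2·1/2 = 1/2.
Similarly for Rh via the father's Rh distribution: P(Rh-) = 3/8.
Independent loci: 1/2 × 3/8 = 3/16.

3/16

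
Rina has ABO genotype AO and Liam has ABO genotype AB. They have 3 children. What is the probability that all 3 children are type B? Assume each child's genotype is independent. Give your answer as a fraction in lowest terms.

1/64

ABO cross AO × AB → 1/2 A, 1/4 B, 1/4 AB.
So P(type B) = 1/4 per child.
All 3 independent: (1/4)^3 = 1/64.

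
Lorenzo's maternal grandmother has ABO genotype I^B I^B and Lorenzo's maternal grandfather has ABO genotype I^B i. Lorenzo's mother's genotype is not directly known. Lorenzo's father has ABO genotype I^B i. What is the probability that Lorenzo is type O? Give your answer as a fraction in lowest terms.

1/8

Lorenzo's mother's ABO genotype from I^B I^B × I^B i: 1/2 I^B I^B, 1/2 I^B i.
Crossing each possibility with the father I^B i and summing P(type O): 1/2·0 + 1/2·1/4 = 1/8.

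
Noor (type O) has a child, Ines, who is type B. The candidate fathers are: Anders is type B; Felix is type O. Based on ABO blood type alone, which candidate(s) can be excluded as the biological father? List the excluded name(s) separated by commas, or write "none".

Felix

A candidate is excluded only if no genotype consistent with his phenotype could produce a type B child with a type O mother.
Felix (type O): no genotype consistent with that phenotype can produce a type-B child with a type-O mother.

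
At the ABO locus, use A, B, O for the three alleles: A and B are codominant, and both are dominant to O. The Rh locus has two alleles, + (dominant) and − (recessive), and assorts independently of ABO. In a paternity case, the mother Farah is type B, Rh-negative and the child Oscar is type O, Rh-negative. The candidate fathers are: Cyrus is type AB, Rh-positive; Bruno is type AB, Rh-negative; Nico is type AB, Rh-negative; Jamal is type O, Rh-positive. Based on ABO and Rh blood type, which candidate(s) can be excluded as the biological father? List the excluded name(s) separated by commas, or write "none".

A candidate is excluded only if no genotype consistent with his phenotype could produce a type O, Rh-negative child with a type B, Rh-negative mother.
Cyrus (type AB, Rh+): no genotype consistent with that phenotype can produce a type-O Rh- child with a type-B mother.
Bruno (type AB, Rh-): no genotype consistent with that phenotype can produce a type-O Rh- child with a type-B mother.
Nico (type AB, Rh-): no genotype consistent with that phenotype can produce a type-O Rh- child with a type-B mother.

Cyrus, Bruno, Nico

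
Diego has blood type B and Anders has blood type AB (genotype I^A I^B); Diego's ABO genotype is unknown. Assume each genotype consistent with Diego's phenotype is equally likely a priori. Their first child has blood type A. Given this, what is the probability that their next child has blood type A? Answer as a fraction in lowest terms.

Possible genotypes: Diego ∈ {I^B I^B, I^B i}; Anders ∈ {I^A I^B}.
Weight each parental genotype pair by prior × P(type-A child):
  I^B i × I^A I^B: posterior weight 1; P(next child type A) = 1/4.
Weighted sum = 1/4.

1/4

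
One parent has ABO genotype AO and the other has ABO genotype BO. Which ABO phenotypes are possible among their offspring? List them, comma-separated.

O, A, B, AB

Gametes from AO × BO give offspring ABO genotypes AB, AO, BO, OO, i.e. phenotypes O, A, B, AB.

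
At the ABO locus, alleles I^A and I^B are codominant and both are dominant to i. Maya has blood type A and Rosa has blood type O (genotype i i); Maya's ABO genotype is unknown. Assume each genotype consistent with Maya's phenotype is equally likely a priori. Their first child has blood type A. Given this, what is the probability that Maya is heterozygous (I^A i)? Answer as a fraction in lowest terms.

Possible genotypes: Maya ∈ {I^A I^A, I^A i}; Rosa ∈ {i i}.
Weight each parental genotype pair by prior × P(type-A child):
  I^A I^A × i i: posterior weight 2/3.
  I^A i × i i: posterior weight 1/3.
Sum the posterior weight over pairs where Maya is I^A i: 1/3.

1/3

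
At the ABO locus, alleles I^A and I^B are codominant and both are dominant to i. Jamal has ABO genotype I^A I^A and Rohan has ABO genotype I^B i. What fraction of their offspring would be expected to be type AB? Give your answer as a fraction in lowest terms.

ABO cross I^A I^A × I^B i → offspring phenotypes: 1/2 A, 1/2 AB.
So P(type AB) = 1/2.

1/2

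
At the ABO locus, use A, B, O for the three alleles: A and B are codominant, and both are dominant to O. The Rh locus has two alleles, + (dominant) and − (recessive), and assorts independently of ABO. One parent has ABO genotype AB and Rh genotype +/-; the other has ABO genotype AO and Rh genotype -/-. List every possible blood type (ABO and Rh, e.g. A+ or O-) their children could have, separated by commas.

A+, A-, B+, B-, AB+, AB-

Gametes from AB × AO give offspring ABO genotypes AA, AB, AO, BO, i.e. phenotypes A, B, AB.
Rh cross +/- × -/- → phenotypes Rh+, Rh-.
Combining independently: A+, A-, B+, B-, AB+, AB-.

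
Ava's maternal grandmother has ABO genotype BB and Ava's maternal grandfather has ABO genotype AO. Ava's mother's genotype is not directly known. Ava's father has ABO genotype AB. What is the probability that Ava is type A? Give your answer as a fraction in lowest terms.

Ava's mother's ABO genotype from BB × AO: 1/2 AB, 1/2 BO.
Crossing each possibility with the father AB and summing P(type A): 1/2·1/4 + 1/2·1/4 = 1/4.

1/4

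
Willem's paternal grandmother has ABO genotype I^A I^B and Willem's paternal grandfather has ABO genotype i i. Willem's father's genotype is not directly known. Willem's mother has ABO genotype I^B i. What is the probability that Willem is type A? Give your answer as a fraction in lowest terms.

Willem's father's ABO genotype from I^A I^B × i i: 1/2 I^A i, 1/2 I^B i.
Crossing each possibility with the mother I^B i and summing P(type A): 1/2·1/4 + 1/2·0 = 1/8.

1/8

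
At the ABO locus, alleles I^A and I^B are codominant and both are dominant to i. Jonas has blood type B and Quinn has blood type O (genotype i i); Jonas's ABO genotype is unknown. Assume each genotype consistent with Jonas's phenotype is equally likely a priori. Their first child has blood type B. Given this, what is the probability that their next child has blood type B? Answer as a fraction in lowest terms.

Possible genotypes: Jonas ∈ {I^B I^B, I^B i}; Quinn ∈ {i i}.
Weight each parental genotype pair by prior × P(type-B child):
  I^B I^B × i i: posterior weight 2/3; P(next child type B) = 1.
  I^B i × i i: posterior weight 1/3; P(next child type B) = 1/2.
Weighted sum = 5/6.

5/6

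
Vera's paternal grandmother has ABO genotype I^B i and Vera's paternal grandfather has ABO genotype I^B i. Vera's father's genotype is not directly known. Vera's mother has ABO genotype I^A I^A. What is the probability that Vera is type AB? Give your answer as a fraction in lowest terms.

1/2

Vera's father's ABO genotype from I^B i × I^B i: 1/4 I^B I^B, 1/2 I^B i, 1/4 i i.
Crossing each possibility with the mother I^A I^A and summing P(type AB): 1/4·1 + 1/2·1/2 + 1/4·0 = 1/2.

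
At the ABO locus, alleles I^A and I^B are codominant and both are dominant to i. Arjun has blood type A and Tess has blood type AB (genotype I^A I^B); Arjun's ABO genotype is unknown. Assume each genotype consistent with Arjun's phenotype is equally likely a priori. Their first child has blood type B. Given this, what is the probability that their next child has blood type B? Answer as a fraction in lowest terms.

1/4

Possible genotypes: Arjun ∈ {I^A I^A, I^A i}; Tess ∈ {I^A I^B}.
Weight each parental genotype pair by prior × P(type-B child):
  I^A i × I^A I^B: posterior weight 1; P(next child type B) = 1/4.
Weighted sum = 1/4.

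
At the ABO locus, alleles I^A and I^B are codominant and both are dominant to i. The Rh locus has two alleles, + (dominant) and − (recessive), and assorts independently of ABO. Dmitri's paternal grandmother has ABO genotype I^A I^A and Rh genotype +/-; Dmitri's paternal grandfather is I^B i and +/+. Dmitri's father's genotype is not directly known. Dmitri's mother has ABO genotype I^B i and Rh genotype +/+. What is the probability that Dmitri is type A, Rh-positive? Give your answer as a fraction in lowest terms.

1/4

Dmitri's father's ABO genotype from I^A I^A × I^B i: 1/2 I^A I^B, 1/2 I^A i.
Crossing each possibility with the mother I^B i and summing P(type A): 1/2·1/4 + 1/2·1/4 = 1/4.
Similarly for Rh via the father's Rh distribution: P(Rh+) = 1.
Independent loci: 1/4 × 1 = 1/4.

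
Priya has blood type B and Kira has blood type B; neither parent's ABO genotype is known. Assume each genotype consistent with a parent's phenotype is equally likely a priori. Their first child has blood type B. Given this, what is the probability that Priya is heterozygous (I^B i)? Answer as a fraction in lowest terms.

7/15

Possible genotypes: Priya ∈ {I^B I^B, I^B i}; Kira ∈ {I^B I^B, I^B i}.
Weight each parental genotype pair by prior × P(type-B child):
  I^B I^B × I^B I^B: posterior weight 4/15.
  I^B I^B × I^B i: posterior weight 4/15.
  I^B i × I^B I^B: posterior weight 4/15.
  I^B i × I^B i: posterior weight 1/5.
Sum the posterior weight over pairs where Priya is I^B i: 7/15.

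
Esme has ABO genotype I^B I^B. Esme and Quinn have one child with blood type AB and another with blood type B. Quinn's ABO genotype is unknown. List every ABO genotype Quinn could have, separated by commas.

For each candidate genotype of Quinn, check whether crossing it with I^B I^B can produce every observed child phenotype.
  I^A I^A → possible child types {AB} ✗
  I^A I^B → possible child types {B, AB} ✓
  I^A i → possible child types {B, AB} ✓
  I^B I^B → possible child types {B} ✗
  I^B i → possible child types {B} ✗
  i i → possible child types {B} ✗

I^A I^B, I^A i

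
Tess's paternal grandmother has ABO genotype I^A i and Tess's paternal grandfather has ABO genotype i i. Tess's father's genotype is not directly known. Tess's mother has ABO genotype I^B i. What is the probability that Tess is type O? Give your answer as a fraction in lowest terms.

3/8

Tess's father's ABO genotype from I^A i × i i: 1/2 I^A i, 1/2 i i.
Crossing each possibility with the mother I^B i and summing P(type O): 1/2·1/4 + 1/2·1/2 = 3/8.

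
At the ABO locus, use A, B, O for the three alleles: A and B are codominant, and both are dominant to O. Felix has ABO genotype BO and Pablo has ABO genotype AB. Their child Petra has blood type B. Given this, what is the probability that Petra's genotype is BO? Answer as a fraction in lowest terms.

Cross BO × AB → 1/4 AB, 1/4 AO, 1/4 BB, 1/4 BO.
Type-B genotypes among offspring: BB (1/4), BO (1/4); total 1/2.
P(BO | type B) = (1/4) / (1/2) = 1/2.

1/2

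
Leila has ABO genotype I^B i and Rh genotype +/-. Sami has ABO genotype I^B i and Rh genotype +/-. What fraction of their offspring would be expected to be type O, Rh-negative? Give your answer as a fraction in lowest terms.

1/16

ABO cross I^B i × I^B i → offspring phenotypes: 1/4 O, 3/4 B.
Rh cross +/- × +/- → 3/4 Rh+, 1/4 Rh-.
Independent loci: P(type O, Rh-negative) = 1/4 × 1/4 = 1/16.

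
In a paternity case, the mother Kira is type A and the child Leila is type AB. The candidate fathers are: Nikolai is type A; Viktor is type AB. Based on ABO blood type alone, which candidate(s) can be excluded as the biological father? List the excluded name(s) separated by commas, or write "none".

Nikolai

A candidate is excluded only if no genotype consistent with his phenotype could produce a type AB child with a type A mother.
Nikolai (type A): no genotype consistent with that phenotype can produce a type-AB child with a type-A mother.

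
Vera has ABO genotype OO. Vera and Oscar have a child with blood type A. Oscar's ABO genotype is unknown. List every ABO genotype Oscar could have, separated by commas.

For each candidate genotype of Oscar, check whether crossing it with OO can produce every observed child phenotype.
  AA → possible child types {A} ✓
  AB → possible child types {A, B} ✓
  AO → possible child types {O, A} ✓
  BB → possible child types {B} ✗
  BO → possible child types {O, B} ✗
  OO → possible child types {O} ✗

AA, AB, AO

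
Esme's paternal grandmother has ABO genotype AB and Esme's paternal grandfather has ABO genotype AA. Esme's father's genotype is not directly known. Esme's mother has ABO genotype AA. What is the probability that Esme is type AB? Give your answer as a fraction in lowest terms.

1/4

Esme's father's ABO genotype from AB × AA: 1/2 AA, 1/2 AB.
Crossing each possibility with the mother AA and summing P(type AB): 1/2·0 + 1/2·1/2 = 1/4.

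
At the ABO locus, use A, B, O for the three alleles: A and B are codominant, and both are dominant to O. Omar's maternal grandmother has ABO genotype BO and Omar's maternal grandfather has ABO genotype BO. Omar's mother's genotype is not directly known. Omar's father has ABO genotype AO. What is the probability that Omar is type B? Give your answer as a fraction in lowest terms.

Omar's mother's ABO genotype from BO × BO: 1/4 BB, 1/2 BO, 1/4 OO.
Crossing each possibility with the father AO and summing P(type B): 1/4·1/2 + 1/2·1/4 + 1/4·0 = 1/4.

1/4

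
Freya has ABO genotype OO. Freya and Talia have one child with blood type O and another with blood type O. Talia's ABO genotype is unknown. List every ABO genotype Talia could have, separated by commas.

For each candidate genotype of Talia, check whether crossing it with OO can produce every observed child phenotype.
  AA → possible child types {A} ✗
  AB → possible child types {A, B} ✗
  AO → possible child types {O, A} ✓
  BB → possible child types {B} ✗
  BO → possible child types {O, B} ✓
  OO → possible child types {O} ✓

AO, BO, OO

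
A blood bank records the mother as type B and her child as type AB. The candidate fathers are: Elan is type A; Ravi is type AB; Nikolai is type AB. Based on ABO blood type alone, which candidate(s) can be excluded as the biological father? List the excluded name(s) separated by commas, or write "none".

A candidate is excluded only if no genotype consistent with his phenotype could produce a type AB child with a type B mother.
Every candidate has at least one consistent genotype combination, so none can be excluded.

none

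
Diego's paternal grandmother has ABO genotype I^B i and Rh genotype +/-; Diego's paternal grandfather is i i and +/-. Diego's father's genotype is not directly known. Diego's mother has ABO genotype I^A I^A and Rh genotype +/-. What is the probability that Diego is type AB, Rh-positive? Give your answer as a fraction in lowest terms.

Diego's father's ABO genotype from I^B i × i i: 1/2 I^B i, 1/2 i i.
Crossing each possibility with the mother I^A I^A and summing P(type AB): 1/2·1/2 + 1/2·0 = 1/4.
Similarly for Rh via the father's Rh distribution: P(Rh+) = 3/4.
Independent loci: 1/4 × 3/4 = 3/16.

3/16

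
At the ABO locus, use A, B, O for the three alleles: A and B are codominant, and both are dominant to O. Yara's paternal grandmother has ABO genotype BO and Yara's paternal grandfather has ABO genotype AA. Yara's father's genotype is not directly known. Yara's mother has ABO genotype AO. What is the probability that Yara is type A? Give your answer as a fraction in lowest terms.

5/8

Yara's father's ABO genotype from BO × AA: 1/2 AB, 1/2 AO.
Crossing each possibility with the mother AO and summing P(type A): 1/2·1/2 + 1/2·3/4 = 5/8.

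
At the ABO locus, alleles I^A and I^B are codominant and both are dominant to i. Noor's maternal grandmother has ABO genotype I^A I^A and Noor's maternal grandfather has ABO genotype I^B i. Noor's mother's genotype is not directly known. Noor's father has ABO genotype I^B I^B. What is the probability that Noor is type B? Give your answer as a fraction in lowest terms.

Noor's mother's ABO genotype from I^A I^A × I^B i: 1/2 I^A I^B, 1/2 I^A i.
Crossing each possibility with the father I^B I^B and summing P(type B): 1/2·1/2 + 1/2·1/2 = 1/2.

1/2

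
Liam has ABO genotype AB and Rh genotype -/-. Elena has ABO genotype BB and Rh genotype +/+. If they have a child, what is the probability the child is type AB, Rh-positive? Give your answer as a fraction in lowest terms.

1/2

ABO cross AB × BB → offspring phenotypes: 1/2 B, 1/2 AB.
Rh cross -/- × +/+ → 1 Rh+.
Independent loci: P(type AB, Rh-positive) = 1/2 × 1 = 1/2.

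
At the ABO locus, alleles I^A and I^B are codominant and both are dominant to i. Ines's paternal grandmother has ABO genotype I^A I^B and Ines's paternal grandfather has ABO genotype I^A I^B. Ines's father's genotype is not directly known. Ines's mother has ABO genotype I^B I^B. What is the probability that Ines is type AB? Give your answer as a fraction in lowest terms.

1/2

Ines's father's ABO genotype from I^A I^B × I^A I^B: 1/4 I^A I^A, 1/2 I^A I^B, 1/4 I^B I^B.
Crossing each possibility with the mother I^B I^B and summing P(type AB): 1/4·1 + 1/2·1/2 + 1/4·0 = 1/2.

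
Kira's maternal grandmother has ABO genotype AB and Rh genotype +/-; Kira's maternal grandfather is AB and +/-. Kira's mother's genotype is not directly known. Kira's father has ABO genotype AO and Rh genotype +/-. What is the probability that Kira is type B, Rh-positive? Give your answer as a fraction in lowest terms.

Kira's mother's ABO genotype from AB × AB: 1/4 AA, 1/2 AB, 1/4 BB.
Crossing each possibility with the father AO and summing P(type B): 1/4·0 + 1/2·1/4 + 1/4·1/2 = 1/4.
Similarly for Rh via the mother's Rh distribution: P(Rh+) = 3/4.
Independent loci: 1/4 × 3/4 = 3/16.

3/16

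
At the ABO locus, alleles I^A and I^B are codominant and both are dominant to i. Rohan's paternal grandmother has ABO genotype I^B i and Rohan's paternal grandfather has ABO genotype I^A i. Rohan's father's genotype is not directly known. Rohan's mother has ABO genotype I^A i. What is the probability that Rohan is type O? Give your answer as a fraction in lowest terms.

Rohan's father's ABO genotype from I^B i × I^A i: 1/4 I^A I^B, 1/4 I^A i, 1/4 I^B i, 1/4 i i.
Crossing each possibility with the mother I^A i and summing P(type O): 1/4·0 + 1/4·1/4 + 1/4·1/4 + 1/4·1/2 = 1/4.

1/4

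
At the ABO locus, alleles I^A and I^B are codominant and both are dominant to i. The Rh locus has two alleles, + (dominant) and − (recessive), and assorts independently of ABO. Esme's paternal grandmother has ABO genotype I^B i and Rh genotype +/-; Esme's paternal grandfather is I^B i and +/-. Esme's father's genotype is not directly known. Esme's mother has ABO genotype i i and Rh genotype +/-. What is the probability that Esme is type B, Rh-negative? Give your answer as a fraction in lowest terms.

Esme's father's ABO genotype from I^B i × I^B i: 1/4 I^B I^B, 1/2 I^B i, 1/4 i i.
Crossing each possibility with the mother i i and summing P(type B): 1/4·1 + 1/2·1/2 + 1/4·0 = 1/2.
Similarly for Rh via the father's Rh distribution: P(Rh-) = 1/4.
Independent loci: 1/2 × 1/4 = 1/8.

1/8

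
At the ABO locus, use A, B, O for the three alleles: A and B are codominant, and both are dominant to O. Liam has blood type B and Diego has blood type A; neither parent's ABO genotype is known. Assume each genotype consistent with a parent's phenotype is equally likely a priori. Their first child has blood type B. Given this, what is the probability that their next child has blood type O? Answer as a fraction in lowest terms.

Possible genotypes: Liam ∈ {BB, BO}; Diego ∈ {AA, AO}.
Weight each parental genotype pair by prior × P(type-B child):
  BB × AO: posterior weight 2/3; P(next child type O) = 0.
  BO × AO: posterior weight 1/3; P(next child type O) = 1/4.
Weighted sum = 1/12.

1/12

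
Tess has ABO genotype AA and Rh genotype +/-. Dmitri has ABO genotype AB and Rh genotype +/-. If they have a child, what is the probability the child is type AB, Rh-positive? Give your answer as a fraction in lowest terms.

3/8

ABO cross AA × AB → offspring phenotypes: 1/2 A, 1/2 AB.
Rh cross +/- × +/- → 3/4 Rh+, 1/4 Rh-.
Independent loci: P(type AB, Rh-positive) = 1/2 × 3/4 = 3/8.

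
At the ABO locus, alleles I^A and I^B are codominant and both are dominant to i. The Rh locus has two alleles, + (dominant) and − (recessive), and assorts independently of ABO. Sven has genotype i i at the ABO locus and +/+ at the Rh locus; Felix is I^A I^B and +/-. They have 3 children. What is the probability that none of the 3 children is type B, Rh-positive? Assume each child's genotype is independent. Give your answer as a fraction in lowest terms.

ABO cross i i × I^A I^B → 1/2 A, 1/2 B.
Rh cross +/+ × +/- → 1 Rh+; so P(type B, Rh-positive) = 1/2 × 1 = 1/2 per child.
P(not type B, Rh-positive) = 1/2 for one child; (1/2)^3 = 1/8.

1/8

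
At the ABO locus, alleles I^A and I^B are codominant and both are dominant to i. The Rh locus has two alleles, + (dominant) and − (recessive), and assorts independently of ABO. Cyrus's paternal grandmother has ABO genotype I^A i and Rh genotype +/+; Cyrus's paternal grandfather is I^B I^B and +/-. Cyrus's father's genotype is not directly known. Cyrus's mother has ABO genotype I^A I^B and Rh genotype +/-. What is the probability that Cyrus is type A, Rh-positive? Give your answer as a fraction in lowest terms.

Cyrus's father's ABO genotype from I^A i × I^B I^B: 1/2 I^A I^B, 1/2 I^B i.
Crossing each possibility with the mother I^A I^B and summing P(type A): 1/2·1/4 + 1/2·1/4 = 1/4.
Similarly for Rh via the father's Rh distribution: P(Rh+) = 7/8.
Independent loci: 1/4 × 7/8 = 7/32.

7/32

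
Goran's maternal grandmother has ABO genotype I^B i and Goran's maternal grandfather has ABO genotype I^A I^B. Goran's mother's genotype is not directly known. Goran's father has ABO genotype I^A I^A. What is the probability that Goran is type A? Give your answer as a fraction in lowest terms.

Goran's mother's ABO genotype from I^B i × I^A I^B: 1/4 I^A I^B, 1/4 I^A i, 1/4 I^B I^B, 1/4 I^B i.
Crossing each possibility with the father I^A I^A and summing P(type A): 1/4·1/2 + 1/4·1 + 1/4·0 + 1/4·1/2 = 1/2.

1/2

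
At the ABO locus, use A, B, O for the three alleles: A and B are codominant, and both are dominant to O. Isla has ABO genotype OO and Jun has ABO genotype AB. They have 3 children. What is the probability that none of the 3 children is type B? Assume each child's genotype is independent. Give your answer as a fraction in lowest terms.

1/8

ABO cross OO × AB → 1/2 A, 1/2 B.
So P(type B) = 1/2 per child.
P(not type B) = 1/2 for one child; (1/2)^3 = 1/8.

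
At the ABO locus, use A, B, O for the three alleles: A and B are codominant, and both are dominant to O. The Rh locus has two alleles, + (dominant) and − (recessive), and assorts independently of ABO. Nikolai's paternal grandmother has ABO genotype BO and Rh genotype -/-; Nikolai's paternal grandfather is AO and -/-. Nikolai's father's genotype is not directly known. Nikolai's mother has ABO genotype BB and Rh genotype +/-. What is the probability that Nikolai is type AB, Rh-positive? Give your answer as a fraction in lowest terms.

Nikolai's father's ABO genotype from BO × AO: 1/4 AB, 1/4 AO, 1/4 BO, 1/4 OO.
Crossing each possibility with the mother BB and summing P(type AB): 1/4·1/2 + 1/4·1/2 + 1/4·0 + 1/4·0 = 1/4.
Similarly for Rh via the father's Rh distribution: P(Rh+) = 1/2.
Independent loci: 1/4 × 1/2 = 1/8.

1/8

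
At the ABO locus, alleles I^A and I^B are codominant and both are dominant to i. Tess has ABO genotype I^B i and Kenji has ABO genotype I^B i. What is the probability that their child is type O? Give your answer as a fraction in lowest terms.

1/4

ABO cross I^B i × I^B i → offspring phenotypes: 1/4 O, 3/4 B.
So P(type O) = 1/4.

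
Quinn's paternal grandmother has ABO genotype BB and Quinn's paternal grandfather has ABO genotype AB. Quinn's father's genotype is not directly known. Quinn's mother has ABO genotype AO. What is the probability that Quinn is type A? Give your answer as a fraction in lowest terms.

Quinn's father's ABO genotype from BB × AB: 1/2 AB, 1/2 BB.
Crossing each possibility with the mother AO and summing P(type A): 1/2·1/2 + 1/2·0 = 1/4.

1/4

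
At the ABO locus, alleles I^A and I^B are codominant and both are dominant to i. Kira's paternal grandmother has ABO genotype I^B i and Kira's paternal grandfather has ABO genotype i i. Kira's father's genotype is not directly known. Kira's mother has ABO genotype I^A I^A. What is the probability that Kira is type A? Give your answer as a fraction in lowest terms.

Kira's father's ABO genotype from I^B i × i i: 1/2 I^B i, 1/2 i i.
Crossing each possibility with the mother I^A I^A and summing P(type A): 1/2·1/2 + 1/2·1 = 3/4.

3/4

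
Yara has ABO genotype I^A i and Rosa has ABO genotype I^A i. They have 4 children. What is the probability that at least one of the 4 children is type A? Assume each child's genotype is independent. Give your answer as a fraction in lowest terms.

ABO cross I^A i × I^A i → 1/4 O, 3/4 A.
So P(type A) = 3/4 per child.
P(none) = (1/4)^4 = 1/256; P(at least one) = 1 − 1/256 = 255/256.

255/256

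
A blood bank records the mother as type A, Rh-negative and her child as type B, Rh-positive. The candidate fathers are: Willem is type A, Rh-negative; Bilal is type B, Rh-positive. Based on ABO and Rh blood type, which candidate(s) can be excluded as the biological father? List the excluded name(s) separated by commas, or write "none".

Willem

A candidate is excluded only if no genotype consistent with his phenotype could produce a type B, Rh-positive child with a type A, Rh-negative mother.
Willem (type A, Rh-): no genotype consistent with that phenotype can produce a type-B Rh+ child with a type-A mother.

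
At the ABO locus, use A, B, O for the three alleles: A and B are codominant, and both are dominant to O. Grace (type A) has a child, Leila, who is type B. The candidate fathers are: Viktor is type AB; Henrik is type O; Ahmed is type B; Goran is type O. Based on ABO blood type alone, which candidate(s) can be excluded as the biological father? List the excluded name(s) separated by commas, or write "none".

A candidate is excluded only if no genotype consistent with his phenotype could produce a type B child with a type A mother.
Henrik (type O): no genotype consistent with that phenotype can produce a type-B child with a type-A mother.
Goran (type O): no genotype consistent with that phenotype can produce a type-B child with a type-A mother.

Henrik, Goran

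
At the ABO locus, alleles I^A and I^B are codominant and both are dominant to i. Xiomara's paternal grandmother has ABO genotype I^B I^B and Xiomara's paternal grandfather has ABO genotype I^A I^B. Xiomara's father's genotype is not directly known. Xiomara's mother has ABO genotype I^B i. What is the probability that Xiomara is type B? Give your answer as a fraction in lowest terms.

Xiomara's father's ABO genotype from I^B I^B × I^A I^B: 1/2 I^A I^B, 1/2 I^B I^B.
Crossing each possibility with the mother I^B i and summing P(type B): 1/2·1/2 + 1/2·1 = 3/4.

3/4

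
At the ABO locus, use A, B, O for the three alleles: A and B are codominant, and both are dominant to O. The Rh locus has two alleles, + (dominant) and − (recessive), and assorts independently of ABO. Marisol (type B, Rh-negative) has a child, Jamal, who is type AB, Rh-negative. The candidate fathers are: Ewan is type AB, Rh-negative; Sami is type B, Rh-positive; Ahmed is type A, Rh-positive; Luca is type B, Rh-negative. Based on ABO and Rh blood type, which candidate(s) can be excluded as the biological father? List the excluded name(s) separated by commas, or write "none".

Sami, Luca

A candidate is excluded only if no genotype consistent with his phenotype could produce a type AB, Rh-negative child with a type B, Rh-negative mother.
Sami (type B, Rh+): no genotype consistent with that phenotype can produce a type-AB Rh- child with a type-B mother.
Luca (type B, Rh-): no genotype consistent with that phenotype can produce a type-AB Rh- child with a type-B mother.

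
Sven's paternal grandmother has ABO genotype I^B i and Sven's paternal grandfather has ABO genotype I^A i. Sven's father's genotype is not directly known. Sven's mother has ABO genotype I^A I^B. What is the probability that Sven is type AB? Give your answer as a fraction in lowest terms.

1/4

Sven's father's ABO genotype from I^B i × I^A i: 1/4 I^A I^B, 1/4 I^A i, 1/4 I^B i, 1/4 i i.
Crossing each possibility with the mother I^A I^B and summing P(type AB): 1/4·1/2 + 1/4·1/4 + 1/4·1/4 + 1/4·0 = 1/4.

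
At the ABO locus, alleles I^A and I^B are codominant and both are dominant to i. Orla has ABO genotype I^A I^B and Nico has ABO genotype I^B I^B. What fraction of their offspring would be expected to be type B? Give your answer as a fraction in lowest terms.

1/2

ABO cross I^A I^B × I^B I^B → offspring phenotypes: 1/2 B, 1/2 AB.
So P(type B) = 1/2.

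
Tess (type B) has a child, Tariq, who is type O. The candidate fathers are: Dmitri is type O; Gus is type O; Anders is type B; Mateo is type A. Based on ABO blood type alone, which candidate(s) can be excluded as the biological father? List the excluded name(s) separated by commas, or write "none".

A candidate is excluded only if no genotype consistent with his phenotype could produce a type O child with a type B mother.
Every candidate has at least one consistent genotype combination, so none can be excluded.

none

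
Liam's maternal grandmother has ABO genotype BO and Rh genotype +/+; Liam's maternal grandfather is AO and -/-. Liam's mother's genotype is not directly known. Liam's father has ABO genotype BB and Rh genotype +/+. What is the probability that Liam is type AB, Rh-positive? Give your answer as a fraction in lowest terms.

Liam's mother's ABO genotype from BO × AO: 1/4 AB, 1/4 AO, 1/4 BO, 1/4 OO.
Crossing each possibility with the father BB and summing P(type AB): 1/4·1/2 + 1/4·1/2 + 1/4·0 + 1/4·0 = 1/4.
Similarly for Rh via the mother's Rh distribution: P(Rh+) = 1.
Independent loci: 1/4 × 1 = 1/4.

1/4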